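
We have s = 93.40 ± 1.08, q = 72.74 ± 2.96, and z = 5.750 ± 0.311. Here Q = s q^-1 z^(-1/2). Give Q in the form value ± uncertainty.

0.5355 ± 0.0269

Each factor contributes (exponent × relative error)² to (δQ/Q)²:
  (1·δs/s)² = (1×0.0116)² = 0.000134;  (-1·δq/q)² = (-1×0.0407)² = 0.00166;  (−½·δz/z)² = (-0.5×0.0541)² = 0.000731
δQ/Q = √(0.00252) = 0.0502
Q = 0.5355, so δQ = 0.0502 × 0.5355 = 0.0269.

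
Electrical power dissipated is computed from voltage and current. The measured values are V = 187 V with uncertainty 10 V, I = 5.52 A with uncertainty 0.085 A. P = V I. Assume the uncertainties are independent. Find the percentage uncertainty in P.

5.56%

For a monomial P ∝ V, I, fractional errors add in quadrature:
  (1·δV/V)² = (1×0.0535)² = 0.00286;  (1·δI/I)² = (1×0.0154)² = 0.000237
δP/P = √(0.00310) = 0.0556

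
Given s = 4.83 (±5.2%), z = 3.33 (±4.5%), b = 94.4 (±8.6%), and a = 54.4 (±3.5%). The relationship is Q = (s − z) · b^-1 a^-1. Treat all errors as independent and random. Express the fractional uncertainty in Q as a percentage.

21.6%

Let u = s − z = 1.50. δu = √(δs² + δz²) = √(0.0631 + 0.0225) = 0.292, so δu/u = 0.195.
Q is then a monomial in u, b, a:
δQ/Q = √((δu/u)² + (-1·δb/b)² + (-1·δa/a)²) = √(0.0380 + 0.00740 + 0.00123) = 0.216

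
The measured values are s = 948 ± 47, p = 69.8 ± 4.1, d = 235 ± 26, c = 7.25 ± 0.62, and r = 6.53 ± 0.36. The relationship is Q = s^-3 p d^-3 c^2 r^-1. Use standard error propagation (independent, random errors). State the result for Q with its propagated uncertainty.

For a monomial Q ∝ s^-3, p, d^-3, c^2, r^-1, fractional errors add in quadrature:
  (-3·δs/s)² = (-3×0.0496)² = 0.0221;  (1·δp/p)² = (1×0.0587)² = 0.00345;  (-3·δd/d)² = (-3×0.111)² = 0.110;  (2·δc/c)² = (2×0.0855)² = 0.0293;  (-1·δr/r)² = (-1×0.0551)² = 0.00304
δQ/Q = √(0.168) = 0.410
Q = 5.08e-14, so δQ = 0.410 × 5.08e-14 = 2.08e-14.

(5.08 ± 2.08) × 10^-14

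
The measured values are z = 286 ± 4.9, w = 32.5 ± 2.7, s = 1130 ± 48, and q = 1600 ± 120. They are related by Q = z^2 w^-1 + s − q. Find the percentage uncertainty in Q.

Let p = z^2·w^-1 = 2520. δp/p = √((2·δz/z)² + (-1·δw/w)²) = √(0.00117 + 0.00690) = 0.0899, so δp = 226.
Q = p + s − q: δQ = √(δp² + δs² + δq²) = √(51200 + 2300 + 14400) = 260
Q = 2050, so δQ/Q = 260/2050 = 0.127.

12.7%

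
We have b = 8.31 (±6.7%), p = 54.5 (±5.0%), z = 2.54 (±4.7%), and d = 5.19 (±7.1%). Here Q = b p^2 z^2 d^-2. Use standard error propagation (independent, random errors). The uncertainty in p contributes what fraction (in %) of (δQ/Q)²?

(δQ/Q)² = (1·δb/b)² + (2·δp/p)² + (2·δz/z)² + (-2·δd/d)²
  b term: (1×0.0670)² = 0.00449
  p term: (2×0.0500)² = 0.0100
  z term: (2×0.0470)² = 0.00884
  d term: (-2×0.0710)² = 0.0202
Total = 0.0435. Share from p = 0.0100/0.0435 = 0.230.

23.0%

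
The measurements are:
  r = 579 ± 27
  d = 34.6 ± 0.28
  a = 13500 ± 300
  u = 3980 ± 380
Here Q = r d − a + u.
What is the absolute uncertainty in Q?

1060

Let p = r·d = 20000. δp/p = √((1·δr/r)² + (1·δd/d)²) = √(0.00217 + 6.55e-05) = 0.0473, so δp = 948.
Q = p − a + u: δQ = √(δp² + δa² + δu²) = √(8.99e+05 + 90000 + 1.44e+05) = 1060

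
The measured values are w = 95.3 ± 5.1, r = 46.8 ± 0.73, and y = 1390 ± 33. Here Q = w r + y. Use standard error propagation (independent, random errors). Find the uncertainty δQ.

251

Let p = w·r = 4460. δp/p = √((1·δw/w)² + (1·δr/r)²) = √(0.00286 + 0.000243) = 0.0557, so δp = 249.
Q = p + y: δQ = √(δp² + δy²) = √(61800 + 1090) = 251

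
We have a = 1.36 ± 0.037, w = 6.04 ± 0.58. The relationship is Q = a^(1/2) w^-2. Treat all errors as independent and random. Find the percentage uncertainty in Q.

19.3%

Products/powers → add relative errors in quadrature, weighted by exponent:
  (½·δa/a)² = (0.5×0.0272)² = 0.000185;  (-2·δw/w)² = (-2×0.0960)² = 0.0369
δQ/Q = √(0.0371) = 0.193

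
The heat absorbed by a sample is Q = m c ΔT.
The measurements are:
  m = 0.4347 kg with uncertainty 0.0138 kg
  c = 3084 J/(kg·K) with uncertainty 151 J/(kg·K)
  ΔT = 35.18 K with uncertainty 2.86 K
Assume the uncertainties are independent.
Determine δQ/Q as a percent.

Relative error in a monomial: (δQ/Q)² = Σ (nᵢ · δxᵢ/xᵢ)².
  (1·δm/m)² = (1×0.0317)² = 0.00101;  (1·δc/c)² = (1×0.0490)² = 0.00240;  (1·δΔT/ΔT)² = (1×0.0813)² = 0.00661
δQ/Q = √(0.0100) = 0.100

10.0%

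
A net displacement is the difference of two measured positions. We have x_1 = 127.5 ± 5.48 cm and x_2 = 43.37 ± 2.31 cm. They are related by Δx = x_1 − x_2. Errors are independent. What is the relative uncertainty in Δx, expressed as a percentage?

7.07%

Each term contributes (cᵢ δxᵢ)² to (δΔx)²:
  (δx_1)² = 30.0;  (δx_2)² = 5.34
δΔx = √(35.4) = 5.95 cm
Δx = 84.13 cm, so δΔx/Δx = 5.95/84.13 = 0.0707.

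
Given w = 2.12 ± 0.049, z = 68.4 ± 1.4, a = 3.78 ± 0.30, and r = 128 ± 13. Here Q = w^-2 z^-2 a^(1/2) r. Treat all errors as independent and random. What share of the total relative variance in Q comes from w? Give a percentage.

13.6%

(δQ/Q)² = (-2·δw/w)² + (-2·δz/z)² + (½·δa/a)² + (1·δr/r)²
  w term: (-2×0.0231)² = 0.00214
  z term: (-2×0.0205)² = 0.00168
  a term: (0.5×0.0794)² = 0.00157
  r term: (1×0.102)² = 0.0103
Total = 0.0157. Share from w = 0.00214/0.0157 = 0.136.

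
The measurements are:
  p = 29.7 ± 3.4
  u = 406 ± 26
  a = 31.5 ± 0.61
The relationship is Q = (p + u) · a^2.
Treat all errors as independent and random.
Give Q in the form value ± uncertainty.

Let w = p + u = 436. δw = √(δp² + δu²) = √(11.6 + 676) = 26.2, so δw/w = 0.0602.
Q is then a monomial in w, a:
δQ/Q = √((δw/w)² + (2·δa/a)²) = √(0.00362 + 0.00150) = 0.0716
Q = 4.32e+05, so δQ = 0.0716 × 4.32e+05 = 30900.

(4.32 ± 0.309) × 10^5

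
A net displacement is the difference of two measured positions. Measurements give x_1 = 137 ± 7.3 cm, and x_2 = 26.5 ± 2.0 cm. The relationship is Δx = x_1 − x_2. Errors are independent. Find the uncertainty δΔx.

Absolute uncertainties add in quadrature for a linear combination:
  (δx_1)² = 53.3;  (δx_2)² = 4.00
δΔx = √(57.3) = 7.57 cm

7.57 cm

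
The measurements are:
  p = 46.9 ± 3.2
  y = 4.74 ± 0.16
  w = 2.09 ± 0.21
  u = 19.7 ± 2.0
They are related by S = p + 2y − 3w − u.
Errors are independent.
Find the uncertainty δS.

3.84

Absolute uncertainties add in quadrature for a linear combination:
  (δp)² = 10.2;  (2·δy)² = 0.102;  (3·δw)² = 0.397;  (δu)² = 4.00
δS = √(14.7) = 3.84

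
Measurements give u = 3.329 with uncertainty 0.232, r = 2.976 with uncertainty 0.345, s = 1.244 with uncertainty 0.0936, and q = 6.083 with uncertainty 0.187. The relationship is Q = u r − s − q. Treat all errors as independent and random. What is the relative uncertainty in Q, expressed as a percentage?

52.6%

Let p = u·r = 9.907. δp/p = √((1·δu/u)² + (1·δr/r)²) = √(0.00486 + 0.0134) = 0.135, so δp = 1.34.
Q = p − s − q: δQ = √(δp² + δs² + δq²) = √(1.80 + 0.00876 + 0.0350) = 1.36
Q = 2.580, so δQ/Q = 1.36/2.580 = 0.526.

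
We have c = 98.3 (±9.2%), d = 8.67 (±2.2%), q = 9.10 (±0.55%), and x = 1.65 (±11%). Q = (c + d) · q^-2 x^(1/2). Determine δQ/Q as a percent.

Let u = c + d = 107. δu = √(δc² + δd²) = √(81.8 + 0.0364) = 9.05, so δu/u = 0.0846.
Q is then a monomial in u, q, x:
δQ/Q = √((δu/u)² + (-2·δq/q)² + (½·δx/x)²) = √(0.00715 + 0.000121 + 0.00302) = 0.101

10.1%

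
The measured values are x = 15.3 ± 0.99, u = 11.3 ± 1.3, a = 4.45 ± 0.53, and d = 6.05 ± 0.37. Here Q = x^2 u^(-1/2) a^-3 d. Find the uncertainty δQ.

Each factor contributes (exponent × relative error)² to (δQ/Q)²:
  (2·δx/x)² = (2×0.0647)² = 0.0167;  (−½·δu/u)² = (-0.5×0.115)² = 0.00331;  (-3·δa/a)² = (-3×0.119)² = 0.128;  (1·δd/d)² = (1×0.0612)² = 0.00374
δQ/Q = √(0.151) = 0.389
Q = 4.78, so δQ = 0.389 × 4.78 = 1.86.

1.86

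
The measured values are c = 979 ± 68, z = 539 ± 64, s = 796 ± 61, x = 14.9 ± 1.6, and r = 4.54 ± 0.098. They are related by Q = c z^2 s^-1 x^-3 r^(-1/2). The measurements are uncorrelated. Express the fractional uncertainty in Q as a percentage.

Relative error in a monomial: (δQ/Q)² = Σ (nᵢ · δxᵢ/xᵢ)².
  (1·δc/c)² = (1×0.0695)² = 0.00482;  (2·δz/z)² = (2×0.119)² = 0.0564;  (-1·δs/s)² = (-1×0.0766)² = 0.00587;  (-3·δx/x)² = (-3×0.107)² = 0.104;  (−½·δr/r)² = (-0.5×0.0216)² = 0.000116
δQ/Q = √(0.171) = 0.414

41.4%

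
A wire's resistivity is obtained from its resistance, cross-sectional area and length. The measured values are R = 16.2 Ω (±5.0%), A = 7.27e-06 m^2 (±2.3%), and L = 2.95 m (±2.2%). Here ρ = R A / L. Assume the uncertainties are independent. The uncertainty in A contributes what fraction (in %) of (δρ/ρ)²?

15.1%

(δρ/ρ)² = (1·δR/R)² + (1·δA/A)² + (-1·δL/L)²
  R term: (1×0.0500)² = 0.00250
  A term: (1×0.0230)² = 0.000529
  L term: (-1×0.0220)² = 0.000484
Total = 0.00351. Share from A = 0.000529/0.00351 = 0.151.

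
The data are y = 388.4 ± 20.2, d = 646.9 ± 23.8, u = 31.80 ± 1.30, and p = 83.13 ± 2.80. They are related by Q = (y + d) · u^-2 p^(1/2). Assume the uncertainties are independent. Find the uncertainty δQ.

0.828

Let w = y + d = 1035. δw = √(δy² + δd²) = √(408 + 566) = 31.2, so δw/w = 0.0302.
Q is then a monomial in w, u, p:
δQ/Q = √((δw/w)² + (-2·δu/u)² + (½·δp/p)²) = √(0.000909 + 0.00668 + 0.000284) = 0.0888
Q = 9.334, so δQ = 0.0888 × 9.334 = 0.828.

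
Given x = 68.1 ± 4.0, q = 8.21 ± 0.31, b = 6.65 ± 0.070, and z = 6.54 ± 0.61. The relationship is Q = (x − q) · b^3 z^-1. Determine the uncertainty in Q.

Let u = x − q = 59.9. δu = √(δx² + δq²) = √(16.0 + 0.0961) = 4.01, so δu/u = 0.0670.
Q is then a monomial in u, b, z:
δQ/Q = √((δu/u)² + (3·δb/b)² + (-1·δz/z)²) = √(0.00449 + 0.000997 + 0.00870) = 0.119
Q = 2690, so δQ = 0.119 × 2690 = 321.

321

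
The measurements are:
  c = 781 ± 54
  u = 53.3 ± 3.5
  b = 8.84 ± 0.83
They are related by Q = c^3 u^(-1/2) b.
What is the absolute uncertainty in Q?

1.33e+08

Relative error in a monomial: (δQ/Q)² = Σ (nᵢ · δxᵢ/xᵢ)².
  (3·δc/c)² = (3×0.0691)² = 0.0430;  (−½·δu/u)² = (-0.5×0.0657)² = 0.00108;  (1·δb/b)² = (1×0.0939)² = 0.00882
δQ/Q = √(0.0529) = 0.230
Q = 5.77e+08, so δQ = 0.230 × 5.77e+08 = 1.33e+08.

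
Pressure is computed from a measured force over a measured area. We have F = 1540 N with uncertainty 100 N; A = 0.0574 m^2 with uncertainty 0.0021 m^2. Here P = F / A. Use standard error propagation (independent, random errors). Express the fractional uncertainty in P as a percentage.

7.45%

Each factor contributes (exponent × relative error)² to (δP/P)²:
  (1·δF/F)² = (1×0.0649)² = 0.00422;  (-1·δA/A)² = (-1×0.0366)² = 0.00134
δP/P = √(0.00556) = 0.0745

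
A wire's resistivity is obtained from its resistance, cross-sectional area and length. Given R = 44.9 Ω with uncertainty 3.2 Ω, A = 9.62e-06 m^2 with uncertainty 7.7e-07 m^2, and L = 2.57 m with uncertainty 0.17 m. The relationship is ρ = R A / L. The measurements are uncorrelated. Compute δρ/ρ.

For a monomial ρ ∝ R, A, L^-1, fractional errors add in quadrature:
  (1·δR/R)² = (1×0.0713)² = 0.00508;  (1·δA/A)² = (1×0.0800)² = 0.00641;  (-1·δL/L)² = (-1×0.0661)² = 0.00438
δρ/ρ = √(0.0159) = 0.126

0.126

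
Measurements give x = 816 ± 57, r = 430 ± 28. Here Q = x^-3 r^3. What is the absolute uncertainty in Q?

Each factor contributes (exponent × relative error)² to (δQ/Q)²:
  (-3·δx/x)² = (-3×0.0699)² = 0.0439;  (3·δr/r)² = (3×0.0651)² = 0.0382
δQ/Q = √(0.0821) = 0.286
Q = 0.146, so δQ = 0.286 × 0.146 = 0.0419.

0.0419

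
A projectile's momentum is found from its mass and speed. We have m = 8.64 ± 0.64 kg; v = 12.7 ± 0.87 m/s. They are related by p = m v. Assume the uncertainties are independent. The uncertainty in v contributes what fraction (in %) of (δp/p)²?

46.1%

(δp/p)² = (1·δm/m)² + (1·δv/v)²
  m term: (1×0.0741)² = 0.00549
  v term: (1×0.0685)² = 0.00469
Total = 0.0102. Share from v = 0.00469/0.0102 = 0.461.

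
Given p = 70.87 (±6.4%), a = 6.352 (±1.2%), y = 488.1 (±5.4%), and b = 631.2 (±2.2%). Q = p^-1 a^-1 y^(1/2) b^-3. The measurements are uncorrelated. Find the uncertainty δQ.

1.88e-11

Each factor contributes (exponent × relative error)² to (δQ/Q)²:
  (-1·δp/p)² = (-1×0.0640)² = 0.00410;  (-1·δa/a)² = (-1×0.0120)² = 0.000144;  (½·δy/y)² = (0.5×0.0540)² = 0.000729;  (-3·δb/b)² = (-3×0.0220)² = 0.00436
δQ/Q = √(0.00932) = 0.0966
Q = 1.952e-10, so δQ = 0.0966 × 1.952e-10 = 1.88e-11.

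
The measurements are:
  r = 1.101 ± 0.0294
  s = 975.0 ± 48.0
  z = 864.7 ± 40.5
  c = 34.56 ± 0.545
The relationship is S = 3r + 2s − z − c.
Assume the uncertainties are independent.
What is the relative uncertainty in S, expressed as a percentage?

9.89%

Each term contributes (cᵢ δxᵢ)² to (δS)²:
  (3·δr)² = 0.00778;  (2·δs)² = 9220;  (δz)² = 1640;  (δc)² = 0.297
δS = √(10900) = 104
S = 1054, so δS/S = 104/1054 = 0.0989.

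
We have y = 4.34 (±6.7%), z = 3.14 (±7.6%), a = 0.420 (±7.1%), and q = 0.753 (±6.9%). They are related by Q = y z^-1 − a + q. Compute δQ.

Let p = y·z^-1 = 1.38. δp/p = √((1·δy/y)² + (-1·δz/z)²) = √(0.00449 + 0.00578) = 0.101, so δp = 0.140.
Q = p − a + q: δQ = √(δp² + δa² + δq²) = √(0.0196 + 0.000889 + 0.00270) = 0.152

0.152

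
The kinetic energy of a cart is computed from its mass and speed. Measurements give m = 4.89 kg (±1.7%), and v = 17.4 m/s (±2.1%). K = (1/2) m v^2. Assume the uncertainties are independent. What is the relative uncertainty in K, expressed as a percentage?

4.53%

Since K is a product/quotient, work with relative uncertainties:
  (1·δm/m)² = (1×0.0170)² = 0.000289;  (2·δv/v)² = (2×0.0210)² = 0.00176
δK/K = √(0.00205) = 0.0453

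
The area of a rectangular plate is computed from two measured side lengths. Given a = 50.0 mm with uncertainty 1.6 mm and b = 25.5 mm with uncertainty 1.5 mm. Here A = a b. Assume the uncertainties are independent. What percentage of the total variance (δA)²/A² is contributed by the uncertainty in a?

22.8%

(δA/A)² = (1·δa/a)² + (1·δb/b)²
  a term: (1×0.0320)² = 0.00102
  b term: (1×0.0588)² = 0.00346
Total = 0.00448. Share from a = 0.00102/0.00448 = 0.228.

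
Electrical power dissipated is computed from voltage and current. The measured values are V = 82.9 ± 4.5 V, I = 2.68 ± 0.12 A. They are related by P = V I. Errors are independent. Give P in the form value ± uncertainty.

222 ± 15.6 W

For a monomial P ∝ V, I, fractional errors add in quadrature:
  (1·δV/V)² = (1×0.0543)² = 0.00295;  (1·δI/I)² = (1×0.0448)² = 0.00200
δP/P = √(0.00495) = 0.0704
P = 222 W, so δP = 0.0704 × 222 = 15.6 W.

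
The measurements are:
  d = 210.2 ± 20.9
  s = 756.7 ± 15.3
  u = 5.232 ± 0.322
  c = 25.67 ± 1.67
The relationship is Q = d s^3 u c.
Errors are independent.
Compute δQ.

1.8e+12

For a monomial Q ∝ d, s^3, u, c, fractional errors add in quadrature:
  (1·δd/d)² = (1×0.0994)² = 0.00989;  (3·δs/s)² = (3×0.0202)² = 0.00368;  (1·δu/u)² = (1×0.0615)² = 0.00379;  (1·δc/c)² = (1×0.0651)² = 0.00423
δQ/Q = √(0.0216) = 0.147
Q = 1.223e+13, so δQ = 0.147 × 1.223e+13 = 1.8e+12.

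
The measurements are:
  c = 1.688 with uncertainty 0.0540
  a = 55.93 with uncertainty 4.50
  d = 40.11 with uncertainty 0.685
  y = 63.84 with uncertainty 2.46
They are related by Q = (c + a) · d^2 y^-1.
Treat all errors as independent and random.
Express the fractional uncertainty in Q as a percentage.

9.36%

Let u = c + a = 57.62. δu = √(δc² + δa²) = √(0.00292 + 20.2) = 4.50, so δu/u = 0.0781.
Q is then a monomial in u, d, y:
δQ/Q = √((δu/u)² + (2·δd/d)² + (-1·δy/y)²) = √(0.00610 + 0.00117 + 0.00148) = 0.0936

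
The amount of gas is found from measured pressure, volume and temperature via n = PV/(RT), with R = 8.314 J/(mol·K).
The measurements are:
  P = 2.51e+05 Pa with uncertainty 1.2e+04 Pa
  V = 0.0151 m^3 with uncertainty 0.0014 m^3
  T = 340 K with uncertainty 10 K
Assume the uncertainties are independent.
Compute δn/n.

Relative error in a monomial: (δn/n)² = Σ (nᵢ · δxᵢ/xᵢ)².
  (1·δP/P)² = (1×0.0478)² = 0.00229;  (1·δV/V)² = (1×0.0927)² = 0.00860;  (-1·δT/T)² = (-1×0.0294)² = 0.000865
δn/n = √(0.0117) = 0.108

0.108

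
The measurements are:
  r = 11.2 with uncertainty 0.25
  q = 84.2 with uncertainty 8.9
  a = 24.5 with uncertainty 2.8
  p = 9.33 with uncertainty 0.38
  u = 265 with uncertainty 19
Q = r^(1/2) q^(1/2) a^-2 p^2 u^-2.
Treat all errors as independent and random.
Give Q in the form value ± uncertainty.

(6.34 ± 1.82) × 10^-5

Q is a product of powers, so relative uncertainties combine in quadrature:
  (½·δr/r)² = (0.5×0.0223)² = 0.000125;  (½·δq/q)² = (0.5×0.106)² = 0.00279;  (-2·δa/a)² = (-2×0.114)² = 0.0522;  (2·δp/p)² = (2×0.0407)² = 0.00664;  (-2·δu/u)² = (-2×0.0717)² = 0.0206
δQ/Q = √(0.0824) = 0.287
Q = 6.34e-05, so δQ = 0.287 × 6.34e-05 = 1.82e-05.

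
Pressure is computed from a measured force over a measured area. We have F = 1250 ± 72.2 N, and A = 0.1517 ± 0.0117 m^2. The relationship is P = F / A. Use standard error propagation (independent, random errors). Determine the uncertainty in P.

794 Pa

P is a product of powers, so relative uncertainties combine in quadrature:
  (1·δF/F)² = (1×0.0578)² = 0.00334;  (-1·δA/A)² = (-1×0.0771)² = 0.00595
δP/P = √(0.00928) = 0.0964
P = 8240 Pa, so δP = 0.0964 × 8240 = 794 Pa.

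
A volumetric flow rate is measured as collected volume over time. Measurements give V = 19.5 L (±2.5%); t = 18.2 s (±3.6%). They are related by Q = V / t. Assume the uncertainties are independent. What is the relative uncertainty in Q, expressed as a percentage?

4.38%

Relative error in a monomial: (δQ/Q)² = Σ (nᵢ · δxᵢ/xᵢ)².
  (1·δV/V)² = (1×0.0250)² = 0.000625;  (-1·δt/t)² = (-1×0.0360)² = 0.00130
δQ/Q = √(0.00192) = 0.0438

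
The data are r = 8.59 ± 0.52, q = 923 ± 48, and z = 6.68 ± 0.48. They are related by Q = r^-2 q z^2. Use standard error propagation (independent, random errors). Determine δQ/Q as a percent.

For a monomial Q ∝ r^-2, q, z^2, fractional errors add in quadrature:
  (-2·δr/r)² = (-2×0.0605)² = 0.0147;  (1·δq/q)² = (1×0.0520)² = 0.00270;  (2·δz/z)² = (2×0.0719)² = 0.0207
δQ/Q = √(0.0380) = 0.195

19.5%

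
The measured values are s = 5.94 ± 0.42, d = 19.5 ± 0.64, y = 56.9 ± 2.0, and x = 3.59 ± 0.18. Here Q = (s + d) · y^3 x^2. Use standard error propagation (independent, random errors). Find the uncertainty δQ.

Let u = s + d = 25.4. δu = √(δs² + δd²) = √(0.176 + 0.410) = 0.766, so δu/u = 0.0301.
Q is then a monomial in u, y, x:
δQ/Q = √((δu/u)² + (3·δy/y)² + (2·δx/x)²) = √(0.000905 + 0.0111 + 0.0101) = 0.149
Q = 6.04e+07, so δQ = 0.149 × 6.04e+07 = 8.98e+06.

8.98e+06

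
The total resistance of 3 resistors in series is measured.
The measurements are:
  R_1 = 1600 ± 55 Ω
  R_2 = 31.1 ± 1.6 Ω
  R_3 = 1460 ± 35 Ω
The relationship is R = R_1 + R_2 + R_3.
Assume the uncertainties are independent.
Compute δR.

Each term contributes (cᵢ δxᵢ)² to (δR)²:
  (δR_1)² = 3020;  (δR_2)² = 2.56;  (δR_3)² = 1220
δR = √(4250) = 65.2 Ω

65.2 Ω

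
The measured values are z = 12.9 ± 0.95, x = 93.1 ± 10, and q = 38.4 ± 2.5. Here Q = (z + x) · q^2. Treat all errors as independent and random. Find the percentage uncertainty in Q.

16.1%

Let u = z + x = 106. δu = √(δz² + δx²) = √(0.902 + 100) = 10.0, so δu/u = 0.0948.
Q is then a monomial in u, q:
δQ/Q = √((δu/u)² + (2·δq/q)²) = √(0.00898 + 0.0170) = 0.161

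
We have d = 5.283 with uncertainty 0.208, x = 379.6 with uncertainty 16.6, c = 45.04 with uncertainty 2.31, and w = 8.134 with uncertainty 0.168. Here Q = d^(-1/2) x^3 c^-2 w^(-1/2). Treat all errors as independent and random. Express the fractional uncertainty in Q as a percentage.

16.8%

Each factor contributes (exponent × relative error)² to (δQ/Q)²:
  (−½·δd/d)² = (-0.5×0.0394)² = 0.000388;  (3·δx/x)² = (3×0.0437)² = 0.0172;  (-2·δc/c)² = (-2×0.0513)² = 0.0105;  (−½·δw/w)² = (-0.5×0.0207)² = 0.000107
δQ/Q = √(0.0282) = 0.168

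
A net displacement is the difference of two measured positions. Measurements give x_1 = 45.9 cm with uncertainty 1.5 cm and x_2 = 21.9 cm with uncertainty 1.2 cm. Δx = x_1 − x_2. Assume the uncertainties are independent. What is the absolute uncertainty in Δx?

For a sum/difference, combine absolute errors in quadrature:
  (δx_1)² = 2.25;  (δx_2)² = 1.44
δΔx = √(3.69) = 1.92 cm

1.92 cm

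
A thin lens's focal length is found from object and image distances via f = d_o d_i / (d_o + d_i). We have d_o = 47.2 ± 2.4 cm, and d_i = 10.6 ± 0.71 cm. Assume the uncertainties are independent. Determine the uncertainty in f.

0.480 cm

∂f/∂d_o = (d_i/(d_o+d_i))² = 0.0336;  ∂f/∂d_i = (d_o/(d_o+d_i))² = 0.667
δf = √((∂f/∂d_o · δd_o)² + (∂f/∂d_i · δd_i)²) = √(0.00652 + 0.224) = 0.480 cm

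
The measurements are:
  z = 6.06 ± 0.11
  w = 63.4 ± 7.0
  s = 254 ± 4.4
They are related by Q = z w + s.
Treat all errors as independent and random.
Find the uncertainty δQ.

43.2

Let p = z·w = 384. δp/p = √((1·δz/z)² + (1·δw/w)²) = √(0.000329 + 0.0122) = 0.112, so δp = 43.0.
Q = p + s: δQ = √(δp² + δs²) = √(1850 + 19.4) = 43.2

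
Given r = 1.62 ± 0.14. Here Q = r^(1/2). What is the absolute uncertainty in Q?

0.0550

Q ∝ r^(1/2), so δQ/Q = |½| · δr/r = 0.5 × 0.0864 = 0.0432.
Q = 1.27, so δQ = 0.0432 × 1.27 = 0.0550.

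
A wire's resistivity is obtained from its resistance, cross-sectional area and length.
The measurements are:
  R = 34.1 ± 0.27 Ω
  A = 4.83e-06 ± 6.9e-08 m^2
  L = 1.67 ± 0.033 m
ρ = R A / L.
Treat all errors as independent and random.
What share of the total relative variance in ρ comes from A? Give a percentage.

(δρ/ρ)² = (1·δR/R)² + (1·δA/A)² + (-1·δL/L)²
  R term: (1×0.00792)² = 6.27e-05
  A term: (1×0.0143)² = 0.000204
  L term: (-1×0.0198)² = 0.000390
Total = 0.000657. Share from A = 0.000204/0.000657 = 0.311.

31.1%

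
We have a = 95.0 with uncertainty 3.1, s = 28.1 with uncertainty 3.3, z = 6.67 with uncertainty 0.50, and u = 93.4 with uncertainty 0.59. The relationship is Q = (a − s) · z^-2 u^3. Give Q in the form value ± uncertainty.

Let w = a − s = 66.9. δw = √(δa² + δs²) = √(9.61 + 10.9) = 4.53, so δw/w = 0.0677.
Q is then a monomial in w, z, u:
δQ/Q = √((δw/w)² + (-2·δz/z)² + (3·δu/u)²) = √(0.00458 + 0.0225 + 0.000359) = 0.166
Q = 1.23e+06, so δQ = 0.166 × 1.23e+06 = 2.03e+05.

(1.23 ± 0.203) × 10^6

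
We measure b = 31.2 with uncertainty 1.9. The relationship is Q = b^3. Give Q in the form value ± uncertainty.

30400 ± 5550

Each factor contributes (exponent × relative error)² to (δQ/Q)²:
  (3·δb/b)² = (3×0.0609)² = 0.0334
δQ/Q = √(0.0334) = 0.183
Q = 30400, so δQ = 0.183 × 30400 = 5550.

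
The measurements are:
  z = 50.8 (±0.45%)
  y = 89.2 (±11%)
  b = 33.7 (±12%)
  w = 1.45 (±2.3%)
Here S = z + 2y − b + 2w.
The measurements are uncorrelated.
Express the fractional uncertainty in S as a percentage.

10.1%

Sums and differences: (δS)² = Σ (cᵢ δxᵢ)².
  (δz)² = 0.0523;  (2·δy)² = 385;  (δb)² = 16.4;  (2·δw)² = 0.00445
δS = √(402) = 20.0
S = 198, so δS/S = 20.0/198 = 0.101.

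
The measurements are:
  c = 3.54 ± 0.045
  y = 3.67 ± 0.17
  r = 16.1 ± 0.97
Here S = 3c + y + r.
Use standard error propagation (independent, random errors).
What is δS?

Absolute uncertainties add in quadrature for a linear combination:
  (3·δc)² = 0.0182;  (δy)² = 0.0289;  (δr)² = 0.941
δS = √(0.988) = 0.994

0.994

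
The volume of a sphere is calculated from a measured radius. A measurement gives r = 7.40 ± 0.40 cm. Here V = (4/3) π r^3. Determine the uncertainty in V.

275 cm^3

V ∝ r^3, so δV/V = |3| · δr/r = 3 × 0.0541 = 0.162.
V = 1700 cm^3, so δV = 0.162 × 1700 = 275 cm^3.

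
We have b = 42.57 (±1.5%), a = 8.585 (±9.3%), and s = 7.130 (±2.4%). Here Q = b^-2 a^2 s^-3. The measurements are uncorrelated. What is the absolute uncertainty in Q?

2.26e-05

Q is a product of powers, so relative uncertainties combine in quadrature:
  (-2·δb/b)² = (-2×0.0150)² = 0.000900;  (2·δa/a)² = (2×0.0930)² = 0.0346;  (-3·δs/s)² = (-3×0.0240)² = 0.00518
δQ/Q = √(0.0407) = 0.202
Q = 0.0001122, so δQ = 0.202 × 0.0001122 = 2.26e-05.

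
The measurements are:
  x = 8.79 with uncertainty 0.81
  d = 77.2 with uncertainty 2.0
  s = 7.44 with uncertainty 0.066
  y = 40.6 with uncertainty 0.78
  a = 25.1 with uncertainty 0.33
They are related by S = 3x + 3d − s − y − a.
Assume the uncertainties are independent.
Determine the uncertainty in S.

Each term contributes (cᵢ δxᵢ)² to (δS)²:
  (3·δx)² = 5.90;  (3·δd)² = 36.0;  (δs)² = 0.00436;  (δy)² = 0.608;  (δa)² = 0.109
δS = √(42.6) = 6.53

6.53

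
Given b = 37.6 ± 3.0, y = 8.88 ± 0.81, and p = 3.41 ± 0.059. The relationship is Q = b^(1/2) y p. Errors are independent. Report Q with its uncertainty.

Q is a product of powers, so relative uncertainties combine in quadrature:
  (½·δb/b)² = (0.5×0.0798)² = 0.00159;  (1·δy/y)² = (1×0.0912)² = 0.00832;  (1·δp/p)² = (1×0.0173)² = 0.000299
δQ/Q = √(0.0102) = 0.101
Q = 186, so δQ = 0.101 × 186 = 18.8.

186 ± 18.8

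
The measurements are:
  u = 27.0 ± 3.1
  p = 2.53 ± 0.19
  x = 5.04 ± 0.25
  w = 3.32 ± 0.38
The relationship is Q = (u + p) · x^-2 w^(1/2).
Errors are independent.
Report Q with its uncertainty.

2.12 ± 0.329

Let h = u + p = 29.5. δh = √(δu² + δp²) = √(9.61 + 0.0361) = 3.11, so δh/h = 0.105.
Q is then a monomial in h, x, w:
δQ/Q = √((δh/h)² + (-2·δx/x)² + (½·δw/w)²) = √(0.0111 + 0.00984 + 0.00328) = 0.155
Q = 2.12, so δQ = 0.155 × 2.12 = 0.329.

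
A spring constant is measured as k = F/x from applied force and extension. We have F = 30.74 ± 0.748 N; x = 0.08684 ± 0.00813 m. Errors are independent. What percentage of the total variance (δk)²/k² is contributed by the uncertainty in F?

(δk/k)² = (1·δF/F)² + (-1·δx/x)²
  F term: (1×0.0243)² = 0.000592
  x term: (-1×0.0936)² = 0.00876
Total = 0.00936. Share from F = 0.000592/0.00936 = 0.0633.

6.33%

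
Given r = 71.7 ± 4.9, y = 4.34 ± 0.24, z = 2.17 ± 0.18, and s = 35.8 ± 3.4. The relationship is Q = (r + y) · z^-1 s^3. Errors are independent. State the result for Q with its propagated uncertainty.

Let u = r + y = 76.0. δu = √(δr² + δy²) = √(24.0 + 0.0576) = 4.91, so δu/u = 0.0645.
Q is then a monomial in u, z, s:
δQ/Q = √((δu/u)² + (-1·δz/z)² + (3·δs/s)²) = √(0.00416 + 0.00688 + 0.0812) = 0.304
Q = 1.61e+06, so δQ = 0.304 × 1.61e+06 = 4.88e+05.

(1.61 ± 0.488) × 10^6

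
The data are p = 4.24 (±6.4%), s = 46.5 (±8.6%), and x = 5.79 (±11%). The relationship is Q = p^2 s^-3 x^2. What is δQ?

0.00217

Each factor contributes (exponent × relative error)² to (δQ/Q)²:
  (2·δp/p)² = (2×0.0640)² = 0.0164;  (-3·δs/s)² = (-3×0.0860)² = 0.0666;  (2·δx/x)² = (2×0.110)² = 0.0484
δQ/Q = √(0.131) = 0.362
Q = 0.00599, so δQ = 0.362 × 0.00599 = 0.00217.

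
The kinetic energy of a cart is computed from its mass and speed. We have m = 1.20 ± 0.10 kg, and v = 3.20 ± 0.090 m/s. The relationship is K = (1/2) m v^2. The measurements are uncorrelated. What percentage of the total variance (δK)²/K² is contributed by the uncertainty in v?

31.3%

(δK/K)² = (1·δm/m)² + (2·δv/v)²
  m term: (1×0.0833)² = 0.00694
  v term: (2×0.0281)² = 0.00316
Total = 0.0101. Share from v = 0.00316/0.0101 = 0.313.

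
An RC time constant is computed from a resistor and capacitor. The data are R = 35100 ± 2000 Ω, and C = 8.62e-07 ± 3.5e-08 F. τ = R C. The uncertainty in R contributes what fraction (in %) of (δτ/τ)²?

66.3%

(δτ/τ)² = (1·δR/R)² + (1·δC/C)²
  R term: (1×0.0570)² = 0.00325
  C term: (1×0.0406)² = 0.00165
Total = 0.00490. Share from R = 0.00325/0.00490 = 0.663.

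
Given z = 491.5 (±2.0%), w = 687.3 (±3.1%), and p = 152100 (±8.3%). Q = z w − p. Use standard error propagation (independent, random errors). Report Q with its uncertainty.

185700 ± 17700

Let h = z·w = 337800. δh/h = √((1·δz/z)² + (1·δw/w)²) = √(0.000400 + 0.000961) = 0.0369, so δh = 12500.
Q = h − p: δQ = √(δh² + δp²) = √(1.55e+08 + 1.59e+08) = 17700
Q = 185700.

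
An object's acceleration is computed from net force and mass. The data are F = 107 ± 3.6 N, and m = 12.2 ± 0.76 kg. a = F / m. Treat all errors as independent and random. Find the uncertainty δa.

0.621 m/s^2

Each factor contributes (exponent × relative error)² to (δa/a)²:
  (1·δF/F)² = (1×0.0336)² = 0.00113;  (-1·δm/m)² = (-1×0.0623)² = 0.00388
δa/a = √(0.00501) = 0.0708
a = 8.77 m/s^2, so δa = 0.0708 × 8.77 = 0.621 m/s^2.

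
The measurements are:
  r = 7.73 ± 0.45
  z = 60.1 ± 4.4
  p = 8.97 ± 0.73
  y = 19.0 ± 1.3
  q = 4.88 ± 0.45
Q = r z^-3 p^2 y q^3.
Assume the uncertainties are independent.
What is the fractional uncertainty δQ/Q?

0.399

Q is a product of powers, so relative uncertainties combine in quadrature:
  (1·δr/r)² = (1×0.0582)² = 0.00339;  (-3·δz/z)² = (-3×0.0732)² = 0.0482;  (2·δp/p)² = (2×0.0814)² = 0.0265;  (1·δy/y)² = (1×0.0684)² = 0.00468;  (3·δq/q)² = (3×0.0922)² = 0.0765
δQ/Q = √(0.159) = 0.399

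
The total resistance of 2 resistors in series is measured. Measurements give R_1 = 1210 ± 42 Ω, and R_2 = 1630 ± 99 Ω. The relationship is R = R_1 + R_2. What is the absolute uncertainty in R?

108 Ω

For a sum/difference, combine absolute errors in quadrature:
  (δR_1)² = 1760;  (δR_2)² = 9800
δR = √(11600) = 108 Ω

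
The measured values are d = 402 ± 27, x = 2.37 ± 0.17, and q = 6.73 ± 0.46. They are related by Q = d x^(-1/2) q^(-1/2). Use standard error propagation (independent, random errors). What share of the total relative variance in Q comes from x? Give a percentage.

18.5%

(δQ/Q)² = (1·δd/d)² + (−½·δx/x)² + (−½·δq/q)²
  d term: (1×0.0672)² = 0.00451
  x term: (-0.5×0.0717)² = 0.00129
  q term: (-0.5×0.0684)² = 0.00117
Total = 0.00697. Share from x = 0.00129/0.00697 = 0.185.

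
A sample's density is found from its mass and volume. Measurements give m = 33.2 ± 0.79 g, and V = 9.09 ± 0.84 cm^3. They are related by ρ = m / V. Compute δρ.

0.349 g/cm^3

For a monomial ρ ∝ m, V^-1, fractional errors add in quadrature:
  (1·δm/m)² = (1×0.0238)² = 0.000566;  (-1·δV/V)² = (-1×0.0924)² = 0.00854
δρ/ρ = √(0.00911) = 0.0954
ρ = 3.65 g/cm^3, so δρ = 0.0954 × 3.65 = 0.349 g/cm^3.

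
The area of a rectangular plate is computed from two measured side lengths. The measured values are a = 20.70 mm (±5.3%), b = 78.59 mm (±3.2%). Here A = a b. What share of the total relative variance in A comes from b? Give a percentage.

26.7%

(δA/A)² = (1·δa/a)² + (1·δb/b)²
  a term: (1×0.0530)² = 0.00281
  b term: (1×0.0320)² = 0.00102
Total = 0.00383. Share from b = 0.00102/0.00383 = 0.267.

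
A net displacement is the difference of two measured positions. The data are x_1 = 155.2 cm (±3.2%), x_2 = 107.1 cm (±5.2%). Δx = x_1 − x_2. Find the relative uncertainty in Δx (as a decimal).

0.155

Sums and differences: (δΔx)² = Σ (cᵢ δxᵢ)².
  (δx_1)² = 24.7;  (δx_2)² = 31.0
δΔx = √(55.7) = 7.46 cm
Δx = 48.10 cm, so δΔx/Δx = 7.46/48.10 = 0.155.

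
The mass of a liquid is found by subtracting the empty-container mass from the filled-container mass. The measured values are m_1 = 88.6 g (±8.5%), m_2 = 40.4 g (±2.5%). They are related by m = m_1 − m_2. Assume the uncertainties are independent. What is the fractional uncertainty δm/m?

Sums and differences: (δm)² = Σ (cᵢ δxᵢ)².
  (δm_1)² = 56.7;  (δm_2)² = 1.02
δm = √(57.7) = 7.60 g
m = 48.2 g, so δm/m = 7.60/48.2 = 0.158.

0.158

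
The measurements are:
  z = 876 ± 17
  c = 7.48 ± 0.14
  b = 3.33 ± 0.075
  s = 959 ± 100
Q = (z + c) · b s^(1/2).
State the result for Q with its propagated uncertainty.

Let u = z + c = 883. δu = √(δz² + δc²) = √(289 + 0.0196) = 17.0, so δu/u = 0.0192.
Q is then a monomial in u, b, s:
δQ/Q = √((δu/u)² + (1·δb/b)² + (½·δs/s)²) = √(0.000370 + 0.000507 + 0.00272) = 0.0600
Q = 91100, so δQ = 0.0600 × 91100 = 5460.

91100 ± 5460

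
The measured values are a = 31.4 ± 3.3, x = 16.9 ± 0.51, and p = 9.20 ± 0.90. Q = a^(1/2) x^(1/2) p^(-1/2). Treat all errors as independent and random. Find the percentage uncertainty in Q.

7.34%

Q is a product of powers, so relative uncertainties combine in quadrature:
  (½·δa/a)² = (0.5×0.105)² = 0.00276;  (½·δx/x)² = (0.5×0.0302)² = 0.000228;  (−½·δp/p)² = (-0.5×0.0978)² = 0.00239
δQ/Q = √(0.00538) = 0.0734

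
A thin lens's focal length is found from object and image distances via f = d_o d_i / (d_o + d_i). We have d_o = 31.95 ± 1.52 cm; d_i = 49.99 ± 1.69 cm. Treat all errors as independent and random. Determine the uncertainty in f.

0.621 cm

∂f/∂d_o = (d_i/(d_o+d_i))² = 0.372;  ∂f/∂d_i = (d_o/(d_o+d_i))² = 0.152
δf = √((∂f/∂d_o · δd_o)² + (∂f/∂d_i · δd_i)²) = √(0.320 + 0.0660) = 0.621 cm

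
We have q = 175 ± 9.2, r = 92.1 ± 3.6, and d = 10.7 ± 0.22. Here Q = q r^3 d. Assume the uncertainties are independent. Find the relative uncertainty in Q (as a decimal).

Relative error in a monomial: (δQ/Q)² = Σ (nᵢ · δxᵢ/xᵢ)².
  (1·δq/q)² = (1×0.0526)² = 0.00276;  (3·δr/r)² = (3×0.0391)² = 0.0138;  (1·δd/d)² = (1×0.0206)² = 0.000423
δQ/Q = √(0.0169) = 0.130

0.130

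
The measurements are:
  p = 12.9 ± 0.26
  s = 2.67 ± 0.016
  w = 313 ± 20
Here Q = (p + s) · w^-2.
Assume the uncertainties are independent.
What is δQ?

Let u = p + s = 15.6. δu = √(δp² + δs²) = √(0.0676 + 0.000256) = 0.260, so δu/u = 0.0167.
Q is then a monomial in u, w:
δQ/Q = √((δu/u)² + (-2·δw/w)²) = √(0.000280 + 0.0163) = 0.129
Q = 0.000159, so δQ = 0.129 × 0.000159 = 2.05e-05.

2.05e-05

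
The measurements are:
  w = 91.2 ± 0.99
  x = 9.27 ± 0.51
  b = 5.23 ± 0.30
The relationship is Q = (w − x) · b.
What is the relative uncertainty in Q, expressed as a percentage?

5.89%

Let u = w − x = 81.9. δu = √(δw² + δx²) = √(0.980 + 0.260) = 1.11, so δu/u = 0.0136.
Q is then a monomial in u, b:
δQ/Q = √((δu/u)² + (1·δb/b)²) = √(0.000185 + 0.00329) = 0.0589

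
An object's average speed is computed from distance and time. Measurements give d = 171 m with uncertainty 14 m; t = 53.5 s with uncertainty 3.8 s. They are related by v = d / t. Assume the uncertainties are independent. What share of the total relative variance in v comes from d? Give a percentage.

57.1%

(δv/v)² = (1·δd/d)² + (-1·δt/t)²
  d term: (1×0.0819)² = 0.00670
  t term: (-1×0.0710)² = 0.00504
Total = 0.0117. Share from d = 0.00670/0.0117 = 0.571.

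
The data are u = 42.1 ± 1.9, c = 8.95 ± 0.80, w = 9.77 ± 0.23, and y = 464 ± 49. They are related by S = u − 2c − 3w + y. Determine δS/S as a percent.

10.7%

Absolute uncertainties add in quadrature for a linear combination:
  (δu)² = 3.61;  (2·δc)² = 2.56;  (3·δw)² = 0.476;  (δy)² = 2400
δS = √(2410) = 49.1
S = 459, so δS/S = 49.1/459 = 0.107.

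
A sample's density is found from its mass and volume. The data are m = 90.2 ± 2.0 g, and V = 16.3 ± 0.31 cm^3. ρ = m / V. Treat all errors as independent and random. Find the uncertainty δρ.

Each factor contributes (exponent × relative error)² to (δρ/ρ)²:
  (1·δm/m)² = (1×0.0222)² = 0.000492;  (-1·δV/V)² = (-1×0.0190)² = 0.000362
δρ/ρ = √(0.000853) = 0.0292
ρ = 5.53 g/cm^3, so δρ = 0.0292 × 5.53 = 0.162 g/cm^3.

0.162 g/cm^3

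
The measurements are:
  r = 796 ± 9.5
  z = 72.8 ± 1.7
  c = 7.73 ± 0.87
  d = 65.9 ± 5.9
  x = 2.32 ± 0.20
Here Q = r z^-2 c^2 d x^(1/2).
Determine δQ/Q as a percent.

25.1%

Products/powers → add relative errors in quadrature, weighted by exponent:
  (1·δr/r)² = (1×0.0119)² = 0.000142;  (-2·δz/z)² = (-2×0.0234)² = 0.00218;  (2·δc/c)² = (2×0.113)² = 0.0507;  (1·δd/d)² = (1×0.0895)² = 0.00802;  (½·δx/x)² = (0.5×0.0862)² = 0.00186
δQ/Q = √(0.0629) = 0.251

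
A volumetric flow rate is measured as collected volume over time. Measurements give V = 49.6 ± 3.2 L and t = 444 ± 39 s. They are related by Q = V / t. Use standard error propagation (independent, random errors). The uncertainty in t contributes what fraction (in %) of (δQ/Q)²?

65.0%

(δQ/Q)² = (1·δV/V)² + (-1·δt/t)²
  V term: (1×0.0645)² = 0.00416
  t term: (-1×0.0878)² = 0.00772
Total = 0.0119. Share from t = 0.00772/0.0119 = 0.650.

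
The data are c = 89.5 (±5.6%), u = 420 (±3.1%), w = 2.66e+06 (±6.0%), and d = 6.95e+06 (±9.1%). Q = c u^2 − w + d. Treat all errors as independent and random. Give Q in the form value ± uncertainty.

(2.01 ± 0.147) × 10^7

Let p = c·u^2 = 1.58e+07. δp/p = √((1·δc/c)² + (2·δu/u)²) = √(0.00314 + 0.00384) = 0.0835, so δp = 1.32e+06.
Q = p − w + d: δQ = √(δp² + δw² + δd²) = √(1.74e+12 + 2.55e+10 + 4e+11) = 1.47e+06
Q = 2.01e+07.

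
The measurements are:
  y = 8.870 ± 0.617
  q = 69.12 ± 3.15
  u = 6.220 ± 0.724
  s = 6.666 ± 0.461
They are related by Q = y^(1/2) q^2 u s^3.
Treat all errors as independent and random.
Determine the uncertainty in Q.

6.74e+06

Products/powers → add relative errors in quadrature, weighted by exponent:
  (½·δy/y)² = (0.5×0.0696)² = 0.00121;  (2·δq/q)² = (2×0.0456)² = 0.00831;  (1·δu/u)² = (1×0.116)² = 0.0135;  (3·δs/s)² = (3×0.0692)² = 0.0430
δQ/Q = √(0.0661) = 0.257
Q = 2.622e+07, so δQ = 0.257 × 2.622e+07 = 6.74e+06.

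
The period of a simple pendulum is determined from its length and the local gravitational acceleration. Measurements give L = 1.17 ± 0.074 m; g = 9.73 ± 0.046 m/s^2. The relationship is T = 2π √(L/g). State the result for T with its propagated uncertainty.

2.18 ± 0.0691 s

T is a product of powers, so relative uncertainties combine in quadrature:
  (½·δL/L)² = (0.5×0.0632)² = 0.00100;  (−½·δg/g)² = (-0.5×0.00473)² = 5.59e-06
δT/T = √(0.00101) = 0.0317
T = 2.18 s, so δT = 0.0317 × 2.18 = 0.0691 s.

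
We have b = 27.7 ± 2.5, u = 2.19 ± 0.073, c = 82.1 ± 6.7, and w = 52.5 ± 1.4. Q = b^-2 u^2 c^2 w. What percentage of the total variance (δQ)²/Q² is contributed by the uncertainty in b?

(δQ/Q)² = (-2·δb/b)² + (2·δu/u)² + (2·δc/c)² + (1·δw/w)²
  b term: (-2×0.0903)² = 0.0326
  u term: (2×0.0333)² = 0.00444
  c term: (2×0.0816)² = 0.0266
  w term: (1×0.0267)² = 0.000711
Total = 0.0644. Share from b = 0.0326/0.0644 = 0.506.

50.6%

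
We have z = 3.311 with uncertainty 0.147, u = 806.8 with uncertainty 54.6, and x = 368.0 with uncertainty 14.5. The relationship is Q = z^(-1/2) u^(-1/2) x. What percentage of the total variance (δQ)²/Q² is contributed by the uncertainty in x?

(δQ/Q)² = (−½·δz/z)² + (−½·δu/u)² + (1·δx/x)²
  z term: (-0.5×0.0444)² = 0.000493
  u term: (-0.5×0.0677)² = 0.00114
  x term: (1×0.0394)² = 0.00155
Total = 0.00319. Share from x = 0.00155/0.00319 = 0.487.

48.7%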